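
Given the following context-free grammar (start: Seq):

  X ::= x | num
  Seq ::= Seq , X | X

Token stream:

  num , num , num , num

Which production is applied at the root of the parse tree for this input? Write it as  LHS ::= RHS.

[Seq [Seq [Seq [Seq [X num]] , [X num]] , [X num]] , [X num]]

Seq ::= Seq , X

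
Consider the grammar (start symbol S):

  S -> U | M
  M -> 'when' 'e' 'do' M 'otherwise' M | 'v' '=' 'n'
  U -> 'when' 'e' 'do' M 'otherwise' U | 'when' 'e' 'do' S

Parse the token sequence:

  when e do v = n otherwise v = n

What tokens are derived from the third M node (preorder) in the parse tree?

v = n

[S [M when e do [M v = n] otherwise [M v = n]]]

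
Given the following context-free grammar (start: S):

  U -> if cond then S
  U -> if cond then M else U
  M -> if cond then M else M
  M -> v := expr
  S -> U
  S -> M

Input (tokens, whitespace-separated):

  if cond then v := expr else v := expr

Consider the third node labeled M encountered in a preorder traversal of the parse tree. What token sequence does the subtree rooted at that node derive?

[S [M if cond then [M v := expr] else [M v := expr]]]

v := expr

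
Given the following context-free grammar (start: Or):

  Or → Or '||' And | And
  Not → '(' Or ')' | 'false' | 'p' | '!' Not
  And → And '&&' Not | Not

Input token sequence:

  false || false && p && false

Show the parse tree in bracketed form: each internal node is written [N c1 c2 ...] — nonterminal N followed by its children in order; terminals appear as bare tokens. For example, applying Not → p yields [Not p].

[Or [Or [And [Not false]]] || [And [And [And [Not false]] && [Not p]] && [Not false]]]

Or
Or || And
And || And
Not || And
false || And
false || And && Not
false || And && Not && Not
false || Not && Not && Not
false || false && Not && Not
false || false && p && Not
false || false && p && false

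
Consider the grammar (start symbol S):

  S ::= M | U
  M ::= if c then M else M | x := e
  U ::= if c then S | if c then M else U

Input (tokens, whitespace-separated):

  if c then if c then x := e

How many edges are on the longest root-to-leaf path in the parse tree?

6

[S [U if c then [S [U if c then [S [M x := e]]]]]]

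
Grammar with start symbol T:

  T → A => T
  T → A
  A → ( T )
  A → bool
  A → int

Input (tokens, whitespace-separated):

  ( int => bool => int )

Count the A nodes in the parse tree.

[T [A ( [T [A int] => [T [A bool] => [T [A int]]]] )]]

4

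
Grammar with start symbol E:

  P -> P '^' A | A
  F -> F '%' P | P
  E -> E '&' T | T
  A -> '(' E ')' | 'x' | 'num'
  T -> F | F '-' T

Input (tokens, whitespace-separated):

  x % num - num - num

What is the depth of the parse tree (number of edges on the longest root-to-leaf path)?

7

[E [T [F [F [P [A x]]] % [P [A num]]] - [T [F [P [A num]]] - [T [F [P [A num]]]]]]]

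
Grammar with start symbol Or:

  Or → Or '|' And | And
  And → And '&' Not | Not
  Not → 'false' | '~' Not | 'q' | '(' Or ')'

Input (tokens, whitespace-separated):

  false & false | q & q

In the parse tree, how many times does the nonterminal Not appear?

[Or [Or [And [And [Not false]] & [Not false]]] | [And [And [Not q]] & [Not q]]]

4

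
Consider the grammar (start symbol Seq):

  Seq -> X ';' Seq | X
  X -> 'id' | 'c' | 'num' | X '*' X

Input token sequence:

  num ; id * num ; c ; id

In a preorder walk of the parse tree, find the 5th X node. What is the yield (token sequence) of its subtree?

[Seq [X num] ; [Seq [X [X id] * [X num]] ; [Seq [X c] ; [Seq [X id]]]]]

c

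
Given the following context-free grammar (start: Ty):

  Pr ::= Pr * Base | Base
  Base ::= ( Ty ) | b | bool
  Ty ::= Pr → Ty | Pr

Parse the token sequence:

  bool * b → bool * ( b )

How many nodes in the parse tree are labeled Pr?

[Ty [Pr [Pr [Base bool]] * [Base b]] → [Ty [Pr [Pr [Base bool]] * [Base ( [Ty [Pr [Base b]]] )]]]]

5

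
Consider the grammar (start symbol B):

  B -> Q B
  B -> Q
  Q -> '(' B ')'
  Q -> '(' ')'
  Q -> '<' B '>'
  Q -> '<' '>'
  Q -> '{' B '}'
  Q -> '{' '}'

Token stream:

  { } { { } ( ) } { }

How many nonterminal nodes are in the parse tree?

10

[B [Q { }] [B [Q { [B [Q { }] [B [Q ( )]]] }] [B [Q { }]]]]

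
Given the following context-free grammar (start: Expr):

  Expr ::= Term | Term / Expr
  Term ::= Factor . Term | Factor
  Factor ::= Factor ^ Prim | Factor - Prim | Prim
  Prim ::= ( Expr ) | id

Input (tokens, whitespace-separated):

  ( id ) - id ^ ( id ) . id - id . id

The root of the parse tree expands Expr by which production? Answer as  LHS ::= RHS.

[Expr [Term [Factor [Factor [Factor [Prim ( [Expr [Term [Factor [Prim id]]]] )]] - [Prim id]] ^ [Prim ( [Expr [Term [Factor [Prim id]]]] )]] . [Term [Factor [Factor [Prim id]] - [Prim id]] . [Term [Factor [Prim id]]]]]]

Expr ::= Term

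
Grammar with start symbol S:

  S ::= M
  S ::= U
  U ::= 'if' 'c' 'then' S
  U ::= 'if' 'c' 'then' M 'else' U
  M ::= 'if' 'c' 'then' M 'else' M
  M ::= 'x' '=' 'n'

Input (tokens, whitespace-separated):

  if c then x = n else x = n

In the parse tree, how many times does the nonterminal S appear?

1

[S [M if c then [M x = n] else [M x = n]]]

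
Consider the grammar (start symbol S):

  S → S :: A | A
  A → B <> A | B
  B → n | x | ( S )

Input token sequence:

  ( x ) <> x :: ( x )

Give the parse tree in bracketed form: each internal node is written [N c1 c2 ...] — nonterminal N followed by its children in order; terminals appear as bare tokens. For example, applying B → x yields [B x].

S
S :: A
A :: A
B <> A :: A
( S ) <> A :: A
( A ) <> A :: A
( B ) <> A :: A
( x ) <> A :: A
( x ) <> B :: A
( x ) <> x :: A
( x ) <> x :: B
( x ) <> x :: ( S )
( x ) <> x :: ( A )
( x ) <> x :: ( B )
( x ) <> x :: ( x )

[S [S [A [B ( [S [A [B x]]] )] <> [A [B x]]]] :: [A [B ( [S [A [B x]]] )]]]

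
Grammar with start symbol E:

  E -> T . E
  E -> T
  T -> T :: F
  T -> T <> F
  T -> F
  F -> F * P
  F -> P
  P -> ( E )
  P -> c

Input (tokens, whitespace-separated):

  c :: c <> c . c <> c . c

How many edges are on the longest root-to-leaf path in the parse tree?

[E [T [T [T [F [P c]]] :: [F [P c]]] <> [F [P c]]] . [E [T [T [F [P c]]] <> [F [P c]]] . [E [T [F [P c]]]]]]

6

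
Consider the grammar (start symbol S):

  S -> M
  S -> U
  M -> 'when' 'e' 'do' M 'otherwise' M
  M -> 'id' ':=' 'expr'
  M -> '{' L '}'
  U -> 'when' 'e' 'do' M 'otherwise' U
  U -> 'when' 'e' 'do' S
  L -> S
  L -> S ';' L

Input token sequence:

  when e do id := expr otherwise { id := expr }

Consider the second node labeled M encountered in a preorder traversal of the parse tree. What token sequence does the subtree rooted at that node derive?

id := expr

[S [M when e do [M id := expr] otherwise [M { [L [S [M id := expr]]] }]]]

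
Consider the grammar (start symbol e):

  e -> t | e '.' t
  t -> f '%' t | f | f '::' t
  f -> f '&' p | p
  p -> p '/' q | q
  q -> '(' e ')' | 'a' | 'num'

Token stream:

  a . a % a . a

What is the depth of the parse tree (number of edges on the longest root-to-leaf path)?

[e [e [e [t [f [p [q a]]]]] . [t [f [p [q a]]] % [t [f [p [q a]]]]]] . [t [f [p [q a]]]]]

7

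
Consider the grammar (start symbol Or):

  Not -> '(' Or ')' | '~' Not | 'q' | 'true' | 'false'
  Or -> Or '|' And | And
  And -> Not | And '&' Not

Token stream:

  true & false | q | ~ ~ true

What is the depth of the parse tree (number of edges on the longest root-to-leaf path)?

[Or [Or [Or [And [And [Not true]] & [Not false]]] | [And [Not q]]] | [And [Not ~ [Not ~ [Not true]]]]]

6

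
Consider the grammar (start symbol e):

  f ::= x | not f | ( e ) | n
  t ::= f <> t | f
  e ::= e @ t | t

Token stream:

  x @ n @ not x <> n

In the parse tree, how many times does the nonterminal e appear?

[e [e [e [t [f x]]] @ [t [f n]]] @ [t [f not [f x]] <> [t [f n]]]]

3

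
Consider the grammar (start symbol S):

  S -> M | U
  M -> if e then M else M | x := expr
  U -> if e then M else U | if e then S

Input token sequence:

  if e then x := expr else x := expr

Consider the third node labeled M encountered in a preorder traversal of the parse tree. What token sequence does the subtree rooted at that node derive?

x := expr

[S [M if e then [M x := expr] else [M x := expr]]]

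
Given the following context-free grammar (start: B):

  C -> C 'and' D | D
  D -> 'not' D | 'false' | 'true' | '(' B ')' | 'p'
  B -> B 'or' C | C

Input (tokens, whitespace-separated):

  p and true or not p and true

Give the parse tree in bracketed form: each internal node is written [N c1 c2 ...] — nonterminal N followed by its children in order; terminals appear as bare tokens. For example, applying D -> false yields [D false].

[B [B [C [C [D p]] and [D true]]] or [C [C [D not [D p]]] and [D true]]]

B
B or C
C or C
C and D or C
D and D or C
p and D or C
p and true or C
p and true or C and D
p and true or D and D
p and true or not D and D
p and true or not p and D
p and true or not p and true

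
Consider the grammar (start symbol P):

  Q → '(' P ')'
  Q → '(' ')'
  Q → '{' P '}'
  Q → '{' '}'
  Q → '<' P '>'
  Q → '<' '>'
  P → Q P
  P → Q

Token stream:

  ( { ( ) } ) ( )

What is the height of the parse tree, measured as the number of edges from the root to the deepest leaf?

6

[P [Q ( [P [Q { [P [Q ( )]] }]] )] [P [Q ( )]]]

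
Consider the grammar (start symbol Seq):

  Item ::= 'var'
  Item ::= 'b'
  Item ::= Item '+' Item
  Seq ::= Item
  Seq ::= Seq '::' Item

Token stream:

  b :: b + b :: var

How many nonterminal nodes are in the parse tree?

8

[Seq [Seq [Seq [Item b]] :: [Item [Item b] + [Item b]]] :: [Item var]]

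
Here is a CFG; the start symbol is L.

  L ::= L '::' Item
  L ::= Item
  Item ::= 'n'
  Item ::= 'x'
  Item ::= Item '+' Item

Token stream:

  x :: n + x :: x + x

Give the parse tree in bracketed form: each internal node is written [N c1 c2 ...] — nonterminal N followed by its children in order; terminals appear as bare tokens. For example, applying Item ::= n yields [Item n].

[L [L [L [Item x]] :: [Item [Item n] + [Item x]]] :: [Item [Item x] + [Item x]]]

L
L :: Item
L :: Item :: Item
Item :: Item :: Item
x :: Item :: Item
x :: Item + Item :: Item
x :: n + Item :: Item
x :: n + x :: Item
x :: n + x :: Item + Item
x :: n + x :: x + Item
x :: n + x :: x + x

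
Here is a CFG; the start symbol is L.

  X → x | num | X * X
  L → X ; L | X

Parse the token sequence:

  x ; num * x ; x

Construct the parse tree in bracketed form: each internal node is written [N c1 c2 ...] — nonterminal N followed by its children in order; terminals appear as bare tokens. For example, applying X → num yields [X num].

[L [X x] ; [L [X [X num] * [X x]] ; [L [X x]]]]

L
X ; L
x ; L
x ; X ; L
x ; X * X ; L
x ; num * X ; L
x ; num * x ; L
x ; num * x ; X
x ; num * x ; x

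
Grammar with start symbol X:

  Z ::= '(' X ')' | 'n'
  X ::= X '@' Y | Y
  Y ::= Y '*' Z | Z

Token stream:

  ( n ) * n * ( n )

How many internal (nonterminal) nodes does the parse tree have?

13

[X [Y [Y [Y [Z ( [X [Y [Z n]]] )]] * [Z n]] * [Z ( [X [Y [Z n]]] )]]]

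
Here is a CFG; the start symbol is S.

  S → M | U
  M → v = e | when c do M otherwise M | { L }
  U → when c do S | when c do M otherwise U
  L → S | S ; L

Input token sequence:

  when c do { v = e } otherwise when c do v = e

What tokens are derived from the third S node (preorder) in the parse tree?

[S [U when c do [M { [L [S [M v = e]]] }] otherwise [U when c do [S [M v = e]]]]]

v = e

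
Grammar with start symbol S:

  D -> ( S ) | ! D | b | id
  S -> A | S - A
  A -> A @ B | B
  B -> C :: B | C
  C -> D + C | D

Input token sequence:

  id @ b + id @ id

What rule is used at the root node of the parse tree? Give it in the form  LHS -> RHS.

S -> A

[S [A [A [A [B [C [D id]]]] @ [B [C [D b] + [C [D id]]]]] @ [B [C [D id]]]]]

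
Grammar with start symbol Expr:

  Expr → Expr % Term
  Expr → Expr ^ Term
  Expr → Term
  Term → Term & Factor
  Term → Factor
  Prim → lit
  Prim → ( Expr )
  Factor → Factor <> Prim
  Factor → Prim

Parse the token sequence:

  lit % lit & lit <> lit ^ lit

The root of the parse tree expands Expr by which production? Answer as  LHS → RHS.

Expr → Expr ^ Term

[Expr [Expr [Expr [Term [Factor [Prim lit]]]] % [Term [Term [Factor [Prim lit]]] & [Factor [Factor [Prim lit]] <> [Prim lit]]]] ^ [Term [Factor [Prim lit]]]]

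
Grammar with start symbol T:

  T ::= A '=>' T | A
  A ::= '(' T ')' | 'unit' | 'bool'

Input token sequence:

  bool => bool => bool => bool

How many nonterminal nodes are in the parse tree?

8

[T [A bool] => [T [A bool] => [T [A bool] => [T [A bool]]]]]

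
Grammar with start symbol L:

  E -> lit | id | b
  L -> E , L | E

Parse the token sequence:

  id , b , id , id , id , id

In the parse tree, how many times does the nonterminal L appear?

6

[L [E id] , [L [E b] , [L [E id] , [L [E id] , [L [E id] , [L [E id]]]]]]]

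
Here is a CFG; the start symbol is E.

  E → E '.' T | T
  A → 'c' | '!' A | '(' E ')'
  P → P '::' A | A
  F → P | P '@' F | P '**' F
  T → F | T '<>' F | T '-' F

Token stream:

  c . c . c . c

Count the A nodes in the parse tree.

[E [E [E [E [T [F [P [A c]]]]] . [T [F [P [A c]]]]] . [T [F [P [A c]]]]] . [T [F [P [A c]]]]]

4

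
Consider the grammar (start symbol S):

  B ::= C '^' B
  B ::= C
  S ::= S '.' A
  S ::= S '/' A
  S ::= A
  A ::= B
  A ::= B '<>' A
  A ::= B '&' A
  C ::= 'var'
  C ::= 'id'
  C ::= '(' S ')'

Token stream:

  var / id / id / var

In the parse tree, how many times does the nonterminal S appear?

[S [S [S [S [A [B [C var]]]] / [A [B [C id]]]] / [A [B [C id]]]] / [A [B [C var]]]]

4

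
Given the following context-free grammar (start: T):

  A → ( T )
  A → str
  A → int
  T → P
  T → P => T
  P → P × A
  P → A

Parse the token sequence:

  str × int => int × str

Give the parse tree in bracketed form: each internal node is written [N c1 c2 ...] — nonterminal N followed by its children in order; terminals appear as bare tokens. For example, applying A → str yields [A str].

[T [P [P [A str]] × [A int]] => [T [P [P [A int]] × [A str]]]]

T
P => T
P × A => T
A × A => T
str × A => T
str × int => T
str × int => P
str × int => P × A
str × int => A × A
str × int => int × A
str × int => int × str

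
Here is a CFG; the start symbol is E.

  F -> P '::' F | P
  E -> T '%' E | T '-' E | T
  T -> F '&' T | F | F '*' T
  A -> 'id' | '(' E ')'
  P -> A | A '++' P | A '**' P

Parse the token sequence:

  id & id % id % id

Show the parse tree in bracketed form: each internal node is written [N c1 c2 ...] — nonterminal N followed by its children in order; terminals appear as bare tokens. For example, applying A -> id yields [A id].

E
T % E
F & T % E
P & T % E
A & T % E
id & T % E
id & F % E
id & P % E
id & A % E
id & id % E
id & id % T % E
id & id % F % E
id & id % P % E
id & id % A % E
id & id % id % E
id & id % id % T
id & id % id % F
id & id % id % P
id & id % id % A
id & id % id % id

[E [T [F [P [A id]]] & [T [F [P [A id]]]]] % [E [T [F [P [A id]]]] % [E [T [F [P [A id]]]]]]]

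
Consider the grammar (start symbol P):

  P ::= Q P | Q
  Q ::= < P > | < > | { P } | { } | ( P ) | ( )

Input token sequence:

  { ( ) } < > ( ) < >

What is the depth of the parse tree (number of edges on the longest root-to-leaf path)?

[P [Q { [P [Q ( )]] }] [P [Q < >] [P [Q ( )] [P [Q < >]]]]]

5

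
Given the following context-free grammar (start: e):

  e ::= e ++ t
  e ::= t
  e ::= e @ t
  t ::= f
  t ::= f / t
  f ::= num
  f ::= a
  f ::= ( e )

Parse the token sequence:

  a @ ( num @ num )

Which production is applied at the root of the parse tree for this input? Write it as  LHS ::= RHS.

[e [e [t [f a]]] @ [t [f ( [e [e [t [f num]]] @ [t [f num]]] )]]]

e ::= e @ t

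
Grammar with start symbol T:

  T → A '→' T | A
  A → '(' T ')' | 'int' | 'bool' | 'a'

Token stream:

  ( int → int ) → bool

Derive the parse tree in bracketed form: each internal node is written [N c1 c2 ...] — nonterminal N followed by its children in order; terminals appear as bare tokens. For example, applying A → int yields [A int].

T
A → T
( T ) → T
( A → T ) → T
( int → T ) → T
( int → A ) → T
( int → int ) → T
( int → int ) → A
( int → int ) → bool

[T [A ( [T [A int] → [T [A int]]] )] → [T [A bool]]]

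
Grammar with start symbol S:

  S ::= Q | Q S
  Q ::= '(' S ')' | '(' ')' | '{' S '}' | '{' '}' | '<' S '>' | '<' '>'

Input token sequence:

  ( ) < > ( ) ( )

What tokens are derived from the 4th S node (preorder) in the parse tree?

( )

[S [Q ( )] [S [Q < >] [S [Q ( )] [S [Q ( )]]]]]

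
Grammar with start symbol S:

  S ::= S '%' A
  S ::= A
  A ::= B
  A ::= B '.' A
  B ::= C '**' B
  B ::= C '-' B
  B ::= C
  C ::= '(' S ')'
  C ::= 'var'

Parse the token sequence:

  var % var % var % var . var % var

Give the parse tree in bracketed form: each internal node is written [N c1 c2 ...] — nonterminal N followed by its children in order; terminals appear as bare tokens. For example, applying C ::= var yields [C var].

S
S % A
S % A % A
S % A % A % A
S % A % A % A % A
A % A % A % A % A
B % A % A % A % A
C % A % A % A % A
var % A % A % A % A
var % B % A % A % A
var % C % A % A % A
var % var % A % A % A
var % var % B % A % A
var % var % C % A % A
var % var % var % A % A
var % var % var % B . A % A
var % var % var % C . A % A
var % var % var % var . A % A
var % var % var % var . B % A
var % var % var % var . C % A
var % var % var % var . var % A
var % var % var % var . var % B
var % var % var % var . var % C
var % var % var % var . var % var

[S [S [S [S [S [A [B [C var]]]] % [A [B [C var]]]] % [A [B [C var]]]] % [A [B [C var]] . [A [B [C var]]]]] % [A [B [C var]]]]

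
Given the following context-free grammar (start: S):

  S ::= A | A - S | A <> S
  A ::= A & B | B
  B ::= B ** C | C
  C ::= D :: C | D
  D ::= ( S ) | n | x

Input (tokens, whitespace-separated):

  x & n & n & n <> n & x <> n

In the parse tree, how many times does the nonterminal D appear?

[S [A [A [A [A [B [C [D x]]]] & [B [C [D n]]]] & [B [C [D n]]]] & [B [C [D n]]]] <> [S [A [A [B [C [D n]]]] & [B [C [D x]]]] <> [S [A [B [C [D n]]]]]]]

7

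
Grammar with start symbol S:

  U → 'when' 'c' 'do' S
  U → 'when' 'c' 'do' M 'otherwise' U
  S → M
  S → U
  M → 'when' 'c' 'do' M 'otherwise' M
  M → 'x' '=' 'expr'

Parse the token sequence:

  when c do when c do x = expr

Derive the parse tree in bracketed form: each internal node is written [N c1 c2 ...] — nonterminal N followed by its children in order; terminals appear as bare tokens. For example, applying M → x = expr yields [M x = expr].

[S [U when c do [S [U when c do [S [M x = expr]]]]]]

S
U
when c do S
when c do U
when c do when c do S
when c do when c do M
when c do when c do x = expr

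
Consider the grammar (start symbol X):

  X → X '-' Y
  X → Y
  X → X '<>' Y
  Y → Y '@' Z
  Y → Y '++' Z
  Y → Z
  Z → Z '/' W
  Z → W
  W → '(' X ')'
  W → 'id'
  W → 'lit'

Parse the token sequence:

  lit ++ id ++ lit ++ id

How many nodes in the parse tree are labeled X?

1

[X [Y [Y [Y [Y [Z [W lit]]] ++ [Z [W id]]] ++ [Z [W lit]]] ++ [Z [W id]]]]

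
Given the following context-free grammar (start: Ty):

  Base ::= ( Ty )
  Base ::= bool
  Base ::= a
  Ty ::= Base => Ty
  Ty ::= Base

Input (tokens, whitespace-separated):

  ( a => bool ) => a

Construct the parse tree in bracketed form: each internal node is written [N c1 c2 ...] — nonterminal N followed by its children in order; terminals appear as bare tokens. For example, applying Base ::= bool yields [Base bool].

Ty
Base => Ty
( Ty ) => Ty
( Base => Ty ) => Ty
( a => Ty ) => Ty
( a => Base ) => Ty
( a => bool ) => Ty
( a => bool ) => Base
( a => bool ) => a

[Ty [Base ( [Ty [Base a] => [Ty [Base bool]]] )] => [Ty [Base a]]]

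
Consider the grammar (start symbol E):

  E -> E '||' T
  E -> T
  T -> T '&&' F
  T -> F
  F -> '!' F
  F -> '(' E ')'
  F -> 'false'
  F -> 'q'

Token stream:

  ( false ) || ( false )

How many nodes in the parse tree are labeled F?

4

[E [E [T [F ( [E [T [F false]]] )]]] || [T [F ( [E [T [F false]]] )]]]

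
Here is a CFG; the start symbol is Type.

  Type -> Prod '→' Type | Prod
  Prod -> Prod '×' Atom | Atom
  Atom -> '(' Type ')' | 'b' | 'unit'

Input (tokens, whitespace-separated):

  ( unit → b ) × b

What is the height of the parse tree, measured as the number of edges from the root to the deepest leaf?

[Type [Prod [Prod [Atom ( [Type [Prod [Atom unit]] → [Type [Prod [Atom b]]]] )]] × [Atom b]]]

8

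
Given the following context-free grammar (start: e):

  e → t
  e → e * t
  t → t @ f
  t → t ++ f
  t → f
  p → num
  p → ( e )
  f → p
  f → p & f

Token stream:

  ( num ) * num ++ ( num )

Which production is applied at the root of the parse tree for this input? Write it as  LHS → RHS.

e → e * t

[e [e [t [f [p ( [e [t [f [p num]]]] )]]]] * [t [t [f [p num]]] ++ [f [p ( [e [t [f [p num]]]] )]]]]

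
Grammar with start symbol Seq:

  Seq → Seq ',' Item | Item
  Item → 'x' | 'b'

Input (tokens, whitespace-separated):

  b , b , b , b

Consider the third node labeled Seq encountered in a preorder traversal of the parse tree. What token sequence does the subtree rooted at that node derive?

[Seq [Seq [Seq [Seq [Item b]] , [Item b]] , [Item b]] , [Item b]]

b , b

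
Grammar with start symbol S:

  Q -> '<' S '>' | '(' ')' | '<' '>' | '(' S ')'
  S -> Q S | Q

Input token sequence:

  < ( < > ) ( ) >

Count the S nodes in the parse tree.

[S [Q < [S [Q ( [S [Q < >]] )] [S [Q ( )]]] >]]

4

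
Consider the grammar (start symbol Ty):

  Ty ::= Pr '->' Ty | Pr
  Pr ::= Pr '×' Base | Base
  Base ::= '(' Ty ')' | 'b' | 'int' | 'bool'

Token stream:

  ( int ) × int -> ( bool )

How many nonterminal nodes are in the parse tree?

14

[Ty [Pr [Pr [Base ( [Ty [Pr [Base int]]] )]] × [Base int]] -> [Ty [Pr [Base ( [Ty [Pr [Base bool]]] )]]]]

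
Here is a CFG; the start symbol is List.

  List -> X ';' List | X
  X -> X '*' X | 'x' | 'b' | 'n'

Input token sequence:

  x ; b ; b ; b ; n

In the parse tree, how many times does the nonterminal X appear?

5

[List [X x] ; [List [X b] ; [List [X b] ; [List [X b] ; [List [X n]]]]]]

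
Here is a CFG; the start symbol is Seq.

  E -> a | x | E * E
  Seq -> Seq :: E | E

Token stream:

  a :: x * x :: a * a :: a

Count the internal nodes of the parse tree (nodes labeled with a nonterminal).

12

[Seq [Seq [Seq [Seq [E a]] :: [E [E x] * [E x]]] :: [E [E a] * [E a]]] :: [E a]]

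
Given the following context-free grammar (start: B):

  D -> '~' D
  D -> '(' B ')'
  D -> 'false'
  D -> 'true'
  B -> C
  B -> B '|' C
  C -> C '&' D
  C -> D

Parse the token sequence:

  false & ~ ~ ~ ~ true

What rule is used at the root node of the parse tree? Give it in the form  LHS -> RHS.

[B [C [C [D false]] & [D ~ [D ~ [D ~ [D ~ [D true]]]]]]]

B -> C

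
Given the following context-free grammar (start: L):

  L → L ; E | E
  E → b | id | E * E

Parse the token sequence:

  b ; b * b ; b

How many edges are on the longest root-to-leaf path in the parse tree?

4

[L [L [L [E b]] ; [E [E b] * [E b]]] ; [E b]]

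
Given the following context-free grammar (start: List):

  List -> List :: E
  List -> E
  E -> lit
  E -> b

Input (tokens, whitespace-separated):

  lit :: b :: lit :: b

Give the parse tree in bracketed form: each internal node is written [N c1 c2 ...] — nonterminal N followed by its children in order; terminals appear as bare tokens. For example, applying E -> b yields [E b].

[List [List [List [List [E lit]] :: [E b]] :: [E lit]] :: [E b]]

List
List :: E
List :: E :: E
List :: E :: E :: E
E :: E :: E :: E
lit :: E :: E :: E
lit :: b :: E :: E
lit :: b :: lit :: E
lit :: b :: lit :: b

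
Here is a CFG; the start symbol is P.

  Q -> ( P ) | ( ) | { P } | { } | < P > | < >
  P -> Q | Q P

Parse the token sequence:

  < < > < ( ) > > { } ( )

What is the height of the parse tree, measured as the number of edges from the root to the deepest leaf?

7

[P [Q < [P [Q < >] [P [Q < [P [Q ( )]] >]]] >] [P [Q { }] [P [Q ( )]]]]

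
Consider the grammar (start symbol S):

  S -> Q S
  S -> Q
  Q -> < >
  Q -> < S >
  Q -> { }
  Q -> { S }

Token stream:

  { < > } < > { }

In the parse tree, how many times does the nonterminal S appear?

[S [Q { [S [Q < >]] }] [S [Q < >] [S [Q { }]]]]

4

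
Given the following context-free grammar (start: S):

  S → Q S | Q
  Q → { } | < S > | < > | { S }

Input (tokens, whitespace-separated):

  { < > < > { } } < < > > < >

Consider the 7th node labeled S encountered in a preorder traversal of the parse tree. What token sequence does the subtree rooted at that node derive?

< >

[S [Q { [S [Q < >] [S [Q < >] [S [Q { }]]]] }] [S [Q < [S [Q < >]] >] [S [Q < >]]]]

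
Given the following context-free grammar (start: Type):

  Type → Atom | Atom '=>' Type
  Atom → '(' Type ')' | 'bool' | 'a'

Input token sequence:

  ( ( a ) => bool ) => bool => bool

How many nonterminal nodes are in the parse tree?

[Type [Atom ( [Type [Atom ( [Type [Atom a]] )] => [Type [Atom bool]]] )] => [Type [Atom bool] => [Type [Atom bool]]]]

12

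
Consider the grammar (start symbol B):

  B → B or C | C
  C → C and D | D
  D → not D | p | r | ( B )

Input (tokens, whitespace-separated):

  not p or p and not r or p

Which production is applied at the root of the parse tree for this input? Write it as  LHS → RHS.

B → B or C

[B [B [B [C [D not [D p]]]] or [C [C [D p]] and [D not [D r]]]] or [C [D p]]]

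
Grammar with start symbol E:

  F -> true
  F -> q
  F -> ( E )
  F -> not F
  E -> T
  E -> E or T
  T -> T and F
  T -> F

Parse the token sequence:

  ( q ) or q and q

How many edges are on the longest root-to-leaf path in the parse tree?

[E [E [T [F ( [E [T [F q]]] )]]] or [T [T [F q]] and [F q]]]

7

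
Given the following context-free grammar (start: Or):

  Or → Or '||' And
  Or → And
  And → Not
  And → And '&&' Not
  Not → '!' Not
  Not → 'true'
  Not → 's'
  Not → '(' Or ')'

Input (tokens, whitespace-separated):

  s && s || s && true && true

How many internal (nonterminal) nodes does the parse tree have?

12

[Or [Or [And [And [Not s]] && [Not s]]] || [And [And [And [Not s]] && [Not true]] && [Not true]]]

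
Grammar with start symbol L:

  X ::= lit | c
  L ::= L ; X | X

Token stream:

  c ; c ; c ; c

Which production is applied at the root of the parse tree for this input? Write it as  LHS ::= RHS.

[L [L [L [L [X c]] ; [X c]] ; [X c]] ; [X c]]

L ::= L ; X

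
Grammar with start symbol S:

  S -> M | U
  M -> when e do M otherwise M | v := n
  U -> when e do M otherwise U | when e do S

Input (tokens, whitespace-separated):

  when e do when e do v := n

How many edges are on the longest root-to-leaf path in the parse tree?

6

[S [U when e do [S [U when e do [S [M v := n]]]]]]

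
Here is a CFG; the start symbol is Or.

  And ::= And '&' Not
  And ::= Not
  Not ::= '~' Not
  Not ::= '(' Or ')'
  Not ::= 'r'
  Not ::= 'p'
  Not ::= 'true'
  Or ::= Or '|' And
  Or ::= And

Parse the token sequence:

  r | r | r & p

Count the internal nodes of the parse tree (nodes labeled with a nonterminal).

[Or [Or [Or [And [Not r]]] | [And [Not r]]] | [And [And [Not r]] & [Not p]]]

11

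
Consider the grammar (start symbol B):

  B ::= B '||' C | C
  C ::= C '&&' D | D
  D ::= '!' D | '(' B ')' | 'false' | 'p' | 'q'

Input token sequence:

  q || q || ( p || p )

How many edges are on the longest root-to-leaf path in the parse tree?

[B [B [B [C [D q]]] || [C [D q]]] || [C [D ( [B [B [C [D p]]] || [C [D p]]] )]]]

7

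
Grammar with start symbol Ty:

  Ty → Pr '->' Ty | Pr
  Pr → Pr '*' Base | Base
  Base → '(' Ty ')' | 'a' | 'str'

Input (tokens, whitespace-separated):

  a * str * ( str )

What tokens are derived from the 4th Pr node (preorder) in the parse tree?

str

[Ty [Pr [Pr [Pr [Base a]] * [Base str]] * [Base ( [Ty [Pr [Base str]]] )]]]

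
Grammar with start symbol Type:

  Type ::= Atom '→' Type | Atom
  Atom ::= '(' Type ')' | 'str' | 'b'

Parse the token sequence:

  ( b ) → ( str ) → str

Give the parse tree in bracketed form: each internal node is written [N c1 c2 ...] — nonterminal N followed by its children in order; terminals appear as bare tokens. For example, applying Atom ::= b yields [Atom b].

Type
Atom → Type
( Type ) → Type
( Atom ) → Type
( b ) → Type
( b ) → Atom → Type
( b ) → ( Type ) → Type
( b ) → ( Atom ) → Type
( b ) → ( str ) → Type
( b ) → ( str ) → Atom
( b ) → ( str ) → str

[Type [Atom ( [Type [Atom b]] )] → [Type [Atom ( [Type [Atom str]] )] → [Type [Atom str]]]]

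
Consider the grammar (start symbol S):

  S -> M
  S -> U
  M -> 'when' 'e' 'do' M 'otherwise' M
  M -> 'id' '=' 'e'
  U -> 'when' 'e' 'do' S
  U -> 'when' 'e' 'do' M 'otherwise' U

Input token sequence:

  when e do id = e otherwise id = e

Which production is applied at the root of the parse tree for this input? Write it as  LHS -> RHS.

S -> M

[S [M when e do [M id = e] otherwise [M id = e]]]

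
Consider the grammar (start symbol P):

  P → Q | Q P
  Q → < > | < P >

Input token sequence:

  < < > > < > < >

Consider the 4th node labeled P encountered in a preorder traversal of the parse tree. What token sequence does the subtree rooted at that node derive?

< >

[P [Q < [P [Q < >]] >] [P [Q < >] [P [Q < >]]]]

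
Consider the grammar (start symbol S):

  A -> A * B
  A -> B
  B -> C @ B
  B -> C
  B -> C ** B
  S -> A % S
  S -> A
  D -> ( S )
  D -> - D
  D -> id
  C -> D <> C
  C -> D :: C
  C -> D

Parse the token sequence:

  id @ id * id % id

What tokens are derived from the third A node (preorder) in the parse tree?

id

[S [A [A [B [C [D id]] @ [B [C [D id]]]]] * [B [C [D id]]]] % [S [A [B [C [D id]]]]]]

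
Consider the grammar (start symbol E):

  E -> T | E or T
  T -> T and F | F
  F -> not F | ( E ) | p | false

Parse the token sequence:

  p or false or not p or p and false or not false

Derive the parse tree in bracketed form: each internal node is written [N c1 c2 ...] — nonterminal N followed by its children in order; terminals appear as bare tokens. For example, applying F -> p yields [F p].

E
E or T
E or T or T
E or T or T or T
E or T or T or T or T
T or T or T or T or T
F or T or T or T or T
p or T or T or T or T
p or F or T or T or T
p or false or T or T or T
p or false or F or T or T
p or false or not F or T or T
p or false or not p or T or T
p or false or not p or T and F or T
p or false or not p or F and F or T
p or false or not p or p and F or T
p or false or not p or p and false or T
p or false or not p or p and false or F
p or false or not p or p and false or not F
p or false or not p or p and false or not false

[E [E [E [E [E [T [F p]]] or [T [F false]]] or [T [F not [F p]]]] or [T [T [F p]] and [F false]]] or [T [F not [F false]]]]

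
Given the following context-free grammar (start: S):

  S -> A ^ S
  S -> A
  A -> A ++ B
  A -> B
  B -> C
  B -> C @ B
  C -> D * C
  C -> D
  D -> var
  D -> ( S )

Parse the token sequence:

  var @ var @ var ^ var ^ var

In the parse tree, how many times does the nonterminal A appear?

[S [A [B [C [D var]] @ [B [C [D var]] @ [B [C [D var]]]]]] ^ [S [A [B [C [D var]]]] ^ [S [A [B [C [D var]]]]]]]

3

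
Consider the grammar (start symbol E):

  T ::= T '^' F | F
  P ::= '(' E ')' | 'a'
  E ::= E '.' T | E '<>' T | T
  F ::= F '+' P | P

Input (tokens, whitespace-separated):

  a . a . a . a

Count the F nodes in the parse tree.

[E [E [E [E [T [F [P a]]]] . [T [F [P a]]]] . [T [F [P a]]]] . [T [F [P a]]]]

4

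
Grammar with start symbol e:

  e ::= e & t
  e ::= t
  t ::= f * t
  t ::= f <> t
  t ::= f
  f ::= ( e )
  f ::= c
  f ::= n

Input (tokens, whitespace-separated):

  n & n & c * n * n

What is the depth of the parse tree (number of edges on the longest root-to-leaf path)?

[e [e [e [t [f n]]] & [t [f n]]] & [t [f c] * [t [f n] * [t [f n]]]]]

5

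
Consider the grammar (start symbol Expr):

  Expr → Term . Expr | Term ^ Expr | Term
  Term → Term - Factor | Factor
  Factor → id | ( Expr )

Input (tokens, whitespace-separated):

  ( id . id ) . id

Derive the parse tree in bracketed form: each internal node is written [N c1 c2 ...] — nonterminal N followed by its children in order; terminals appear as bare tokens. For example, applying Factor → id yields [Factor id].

Expr
Term . Expr
Factor . Expr
( Expr ) . Expr
( Term . Expr ) . Expr
( Factor . Expr ) . Expr
( id . Expr ) . Expr
( id . Term ) . Expr
( id . Factor ) . Expr
( id . id ) . Expr
( id . id ) . Term
( id . id ) . Factor
( id . id ) . id

[Expr [Term [Factor ( [Expr [Term [Factor id]] . [Expr [Term [Factor id]]]] )]] . [Expr [Term [Factor id]]]]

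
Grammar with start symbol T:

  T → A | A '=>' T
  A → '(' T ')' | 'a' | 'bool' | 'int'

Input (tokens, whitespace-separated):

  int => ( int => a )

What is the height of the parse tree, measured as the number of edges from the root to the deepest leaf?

6

[T [A int] => [T [A ( [T [A int] => [T [A a]]] )]]]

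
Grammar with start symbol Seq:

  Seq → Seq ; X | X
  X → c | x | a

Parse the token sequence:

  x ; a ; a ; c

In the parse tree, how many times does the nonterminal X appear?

[Seq [Seq [Seq [Seq [X x]] ; [X a]] ; [X a]] ; [X c]]

4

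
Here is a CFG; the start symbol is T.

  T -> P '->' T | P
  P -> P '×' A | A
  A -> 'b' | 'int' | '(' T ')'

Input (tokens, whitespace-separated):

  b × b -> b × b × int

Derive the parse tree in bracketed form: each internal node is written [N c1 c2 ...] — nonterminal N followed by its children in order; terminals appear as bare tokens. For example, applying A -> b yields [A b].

[T [P [P [A b]] × [A b]] -> [T [P [P [P [A b]] × [A b]] × [A int]]]]

T
P -> T
P × A -> T
A × A -> T
b × A -> T
b × b -> T
b × b -> P
b × b -> P × A
b × b -> P × A × A
b × b -> A × A × A
b × b -> b × A × A
b × b -> b × b × A
b × b -> b × b × int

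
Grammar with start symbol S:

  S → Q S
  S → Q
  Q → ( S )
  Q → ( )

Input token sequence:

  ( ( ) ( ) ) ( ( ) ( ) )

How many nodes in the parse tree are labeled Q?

[S [Q ( [S [Q ( )] [S [Q ( )]]] )] [S [Q ( [S [Q ( )] [S [Q ( )]]] )]]]

6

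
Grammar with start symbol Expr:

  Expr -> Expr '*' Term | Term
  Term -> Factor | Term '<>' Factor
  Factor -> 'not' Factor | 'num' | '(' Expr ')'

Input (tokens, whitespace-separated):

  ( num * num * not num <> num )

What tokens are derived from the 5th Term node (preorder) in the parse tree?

not num

[Expr [Term [Factor ( [Expr [Expr [Expr [Term [Factor num]]] * [Term [Factor num]]] * [Term [Term [Factor not [Factor num]]] <> [Factor num]]] )]]]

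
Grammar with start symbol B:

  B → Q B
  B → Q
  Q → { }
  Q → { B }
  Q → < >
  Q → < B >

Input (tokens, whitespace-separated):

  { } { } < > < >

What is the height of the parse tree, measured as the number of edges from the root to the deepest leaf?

5

[B [Q { }] [B [Q { }] [B [Q < >] [B [Q < >]]]]]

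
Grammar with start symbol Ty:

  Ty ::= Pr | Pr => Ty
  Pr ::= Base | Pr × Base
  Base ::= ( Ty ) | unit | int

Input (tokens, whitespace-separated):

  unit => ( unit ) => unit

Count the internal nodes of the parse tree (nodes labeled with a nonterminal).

[Ty [Pr [Base unit]] => [Ty [Pr [Base ( [Ty [Pr [Base unit]]] )]] => [Ty [Pr [Base unit]]]]]

12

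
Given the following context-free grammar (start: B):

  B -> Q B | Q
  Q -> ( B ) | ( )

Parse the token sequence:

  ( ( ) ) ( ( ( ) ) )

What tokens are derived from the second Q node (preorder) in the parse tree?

( )

[B [Q ( [B [Q ( )]] )] [B [Q ( [B [Q ( [B [Q ( )]] )]] )]]]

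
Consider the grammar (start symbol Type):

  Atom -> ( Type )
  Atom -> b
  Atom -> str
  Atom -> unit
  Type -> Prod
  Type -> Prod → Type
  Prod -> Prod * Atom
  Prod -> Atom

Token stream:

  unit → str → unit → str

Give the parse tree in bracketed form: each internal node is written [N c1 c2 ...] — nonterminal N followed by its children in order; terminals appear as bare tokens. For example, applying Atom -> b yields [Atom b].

[Type [Prod [Atom unit]] → [Type [Prod [Atom str]] → [Type [Prod [Atom unit]] → [Type [Prod [Atom str]]]]]]

Type
Prod → Type
Atom → Type
unit → Type
unit → Prod → Type
unit → Atom → Type
unit → str → Type
unit → str → Prod → Type
unit → str → Atom → Type
unit → str → unit → Type
unit → str → unit → Prod
unit → str → unit → Atom
unit → str → unit → str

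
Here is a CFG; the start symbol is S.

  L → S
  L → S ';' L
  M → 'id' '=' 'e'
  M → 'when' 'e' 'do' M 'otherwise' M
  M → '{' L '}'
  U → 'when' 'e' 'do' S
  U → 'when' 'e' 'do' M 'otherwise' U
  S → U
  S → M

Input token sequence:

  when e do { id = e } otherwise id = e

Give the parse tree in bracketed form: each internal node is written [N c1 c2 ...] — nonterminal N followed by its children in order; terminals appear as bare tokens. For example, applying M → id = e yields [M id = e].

[S [M when e do [M { [L [S [M id = e]]] }] otherwise [M id = e]]]

S
M
when e do M otherwise M
when e do { L } otherwise M
when e do { S } otherwise M
when e do { M } otherwise M
when e do { id = e } otherwise M
when e do { id = e } otherwise id = e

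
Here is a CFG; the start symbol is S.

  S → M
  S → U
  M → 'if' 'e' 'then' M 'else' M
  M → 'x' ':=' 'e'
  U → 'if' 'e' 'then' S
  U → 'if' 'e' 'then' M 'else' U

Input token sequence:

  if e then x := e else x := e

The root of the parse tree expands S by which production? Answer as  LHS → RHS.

S → M

[S [M if e then [M x := e] else [M x := e]]]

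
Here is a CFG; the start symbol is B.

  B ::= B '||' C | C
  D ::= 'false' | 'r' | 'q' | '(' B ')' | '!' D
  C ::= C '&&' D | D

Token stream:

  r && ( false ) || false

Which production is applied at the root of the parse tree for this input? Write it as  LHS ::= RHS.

B ::= B '||' C

[B [B [C [C [D r]] && [D ( [B [C [D false]]] )]]] || [C [D false]]]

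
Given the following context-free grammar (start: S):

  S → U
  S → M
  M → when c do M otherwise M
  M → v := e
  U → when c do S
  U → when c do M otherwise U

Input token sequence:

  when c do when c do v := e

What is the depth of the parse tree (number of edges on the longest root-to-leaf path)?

[S [U when c do [S [U when c do [S [M v := e]]]]]]

6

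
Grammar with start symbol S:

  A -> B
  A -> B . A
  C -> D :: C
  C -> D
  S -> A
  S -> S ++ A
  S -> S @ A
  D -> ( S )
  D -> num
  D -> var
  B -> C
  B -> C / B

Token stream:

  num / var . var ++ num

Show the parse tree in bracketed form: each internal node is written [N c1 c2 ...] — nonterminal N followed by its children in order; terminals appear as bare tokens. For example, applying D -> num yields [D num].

[S [S [A [B [C [D num]] / [B [C [D var]]]] . [A [B [C [D var]]]]]] ++ [A [B [C [D num]]]]]

S
S ++ A
A ++ A
B . A ++ A
C / B . A ++ A
D / B . A ++ A
num / B . A ++ A
num / C . A ++ A
num / D . A ++ A
num / var . A ++ A
num / var . B ++ A
num / var . C ++ A
num / var . D ++ A
num / var . var ++ A
num / var . var ++ B
num / var . var ++ C
num / var . var ++ D
num / var . var ++ num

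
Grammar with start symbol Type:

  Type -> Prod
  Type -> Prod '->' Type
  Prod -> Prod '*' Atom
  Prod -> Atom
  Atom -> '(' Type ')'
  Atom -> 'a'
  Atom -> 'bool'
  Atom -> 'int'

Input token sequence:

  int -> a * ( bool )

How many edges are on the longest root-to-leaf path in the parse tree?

[Type [Prod [Atom int]] -> [Type [Prod [Prod [Atom a]] * [Atom ( [Type [Prod [Atom bool]]] )]]]]

7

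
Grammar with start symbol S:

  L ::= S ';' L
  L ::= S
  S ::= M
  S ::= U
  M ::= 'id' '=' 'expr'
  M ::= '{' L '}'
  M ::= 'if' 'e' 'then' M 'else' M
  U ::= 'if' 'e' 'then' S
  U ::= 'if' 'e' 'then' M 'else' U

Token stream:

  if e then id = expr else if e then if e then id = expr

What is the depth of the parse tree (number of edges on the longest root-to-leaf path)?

[S [U if e then [M id = expr] else [U if e then [S [U if e then [S [M id = expr]]]]]]]

7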